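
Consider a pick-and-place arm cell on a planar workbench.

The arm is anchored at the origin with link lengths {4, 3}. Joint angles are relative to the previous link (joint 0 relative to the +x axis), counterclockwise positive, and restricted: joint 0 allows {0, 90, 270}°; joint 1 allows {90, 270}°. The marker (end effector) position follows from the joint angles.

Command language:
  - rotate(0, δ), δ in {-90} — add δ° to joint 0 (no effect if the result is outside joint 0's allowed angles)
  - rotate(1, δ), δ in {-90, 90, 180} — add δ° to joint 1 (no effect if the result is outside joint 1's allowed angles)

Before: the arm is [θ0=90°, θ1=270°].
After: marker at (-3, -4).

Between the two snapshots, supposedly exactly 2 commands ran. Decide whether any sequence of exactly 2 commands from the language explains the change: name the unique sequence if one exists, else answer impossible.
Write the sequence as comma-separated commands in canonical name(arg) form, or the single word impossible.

from: [θ0=90°, θ1=270°]
1. rotate(0, -90) → [θ0=0°, θ1=270°]
2. rotate(0, -90) → [θ0=270°, θ1=270°]
no rival 2-sequence matches.

rotate(0, -90), rotate(0, -90)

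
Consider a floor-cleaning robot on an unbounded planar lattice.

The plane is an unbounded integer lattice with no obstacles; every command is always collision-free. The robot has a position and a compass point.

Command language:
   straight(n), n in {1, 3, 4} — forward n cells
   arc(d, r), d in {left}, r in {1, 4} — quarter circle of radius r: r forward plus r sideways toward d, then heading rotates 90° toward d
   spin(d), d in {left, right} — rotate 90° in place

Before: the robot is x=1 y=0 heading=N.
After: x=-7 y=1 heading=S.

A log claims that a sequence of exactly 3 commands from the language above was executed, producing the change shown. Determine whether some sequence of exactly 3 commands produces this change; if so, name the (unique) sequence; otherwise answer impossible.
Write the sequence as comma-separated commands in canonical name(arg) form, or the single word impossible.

key: cell and facing (now S) both changed — the 3 commands mix motion and turning
start: x=1 y=0 heading=N
step 1 (straight(1)): x=1 y=1 heading=N
step 2 (arc(left, 4)): x=-3 y=5 heading=W
step 3 (arc(left, 4)): x=-7 y=1 heading=S
no rival 3-sequence matches.

straight(1), arc(left, 4), arc(left, 4)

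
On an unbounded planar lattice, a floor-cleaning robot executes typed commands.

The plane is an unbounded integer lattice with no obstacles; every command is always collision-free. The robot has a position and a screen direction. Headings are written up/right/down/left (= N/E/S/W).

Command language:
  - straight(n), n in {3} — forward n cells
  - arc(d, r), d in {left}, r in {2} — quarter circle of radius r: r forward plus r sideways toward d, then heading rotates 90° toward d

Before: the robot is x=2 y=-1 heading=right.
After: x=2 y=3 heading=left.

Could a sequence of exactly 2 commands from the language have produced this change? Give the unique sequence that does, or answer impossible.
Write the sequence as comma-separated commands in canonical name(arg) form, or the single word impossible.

key: position moved to (2,3) AND the heading swung to W — translation plus rotation needed
start: x=2 y=-1 heading=right
step 1 (arc(left, 2)): x=4 y=1 heading=up
step 2 (arc(left, 2)): x=2 y=3 heading=left
uniquely the one of 4 2-step routes that fits.

arc(left, 2), arc(left, 2)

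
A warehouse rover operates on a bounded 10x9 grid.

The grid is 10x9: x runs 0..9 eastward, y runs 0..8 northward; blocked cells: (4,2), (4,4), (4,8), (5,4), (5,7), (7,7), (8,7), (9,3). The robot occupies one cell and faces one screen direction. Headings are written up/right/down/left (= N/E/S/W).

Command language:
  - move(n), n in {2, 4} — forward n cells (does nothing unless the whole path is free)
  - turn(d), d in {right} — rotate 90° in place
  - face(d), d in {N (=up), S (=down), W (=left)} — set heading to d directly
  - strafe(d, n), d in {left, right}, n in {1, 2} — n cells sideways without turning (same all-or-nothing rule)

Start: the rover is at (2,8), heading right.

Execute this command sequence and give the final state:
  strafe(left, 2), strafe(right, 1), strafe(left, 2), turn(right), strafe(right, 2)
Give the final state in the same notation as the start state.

at (0,7), heading down

start: at (2,8), heading right
step 1 (strafe(left, 2)): at (2,8), heading right
step 2 (strafe(right, 1)): at (2,7), heading right
step 3 (strafe(left, 2)): at (2,7), heading right
step 4 (turn(right)): at (2,7), heading down
step 5 (strafe(right, 2)): at (0,7), heading down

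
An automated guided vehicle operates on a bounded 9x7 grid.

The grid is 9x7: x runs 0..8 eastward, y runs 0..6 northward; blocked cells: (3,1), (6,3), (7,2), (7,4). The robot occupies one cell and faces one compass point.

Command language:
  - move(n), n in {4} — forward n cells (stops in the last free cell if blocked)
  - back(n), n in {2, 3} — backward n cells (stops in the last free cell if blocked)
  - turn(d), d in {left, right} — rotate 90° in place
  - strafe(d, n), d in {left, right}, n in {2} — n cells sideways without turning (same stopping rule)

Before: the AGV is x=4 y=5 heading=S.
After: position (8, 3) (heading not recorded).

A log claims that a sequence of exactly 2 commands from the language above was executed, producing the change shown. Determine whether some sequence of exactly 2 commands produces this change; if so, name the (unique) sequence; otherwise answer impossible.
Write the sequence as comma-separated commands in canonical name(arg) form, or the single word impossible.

impossible

all 49 sequences checked — none match.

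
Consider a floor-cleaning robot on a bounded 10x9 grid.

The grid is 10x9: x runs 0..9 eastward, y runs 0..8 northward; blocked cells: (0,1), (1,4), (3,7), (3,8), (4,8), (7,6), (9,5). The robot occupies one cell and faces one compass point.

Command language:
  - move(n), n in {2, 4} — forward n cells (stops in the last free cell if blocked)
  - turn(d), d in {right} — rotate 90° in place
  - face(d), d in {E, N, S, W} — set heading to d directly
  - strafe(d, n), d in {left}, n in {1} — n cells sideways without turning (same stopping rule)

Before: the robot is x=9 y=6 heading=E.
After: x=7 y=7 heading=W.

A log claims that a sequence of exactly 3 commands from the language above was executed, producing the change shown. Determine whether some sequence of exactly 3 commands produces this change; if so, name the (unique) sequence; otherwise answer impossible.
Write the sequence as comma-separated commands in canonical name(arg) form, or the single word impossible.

strafe(left, 1), face(W), move(2)

key: running move(2) before strafe(left, 1) would end elsewhere — order is forced
from: x=9 y=6 heading=E
t=1 strafe(left, 1) ⇒ x=9 y=7 heading=E
t=2 face(W) ⇒ x=9 y=7 heading=W
t=3 move(2) ⇒ x=7 y=7 heading=W
all 512 alternatives checked — unique.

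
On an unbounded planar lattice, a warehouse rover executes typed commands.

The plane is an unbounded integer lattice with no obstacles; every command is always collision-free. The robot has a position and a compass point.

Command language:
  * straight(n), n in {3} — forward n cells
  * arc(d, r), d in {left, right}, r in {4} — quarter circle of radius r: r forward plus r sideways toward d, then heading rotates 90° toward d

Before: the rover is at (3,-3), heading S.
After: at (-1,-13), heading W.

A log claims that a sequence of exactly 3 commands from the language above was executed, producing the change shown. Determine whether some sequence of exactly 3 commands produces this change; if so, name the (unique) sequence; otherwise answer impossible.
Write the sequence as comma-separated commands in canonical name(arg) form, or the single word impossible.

key: position moved to (-1,-13) AND the heading swung to W — translation plus rotation needed
initial: at (3,-3), heading S
[1] after straight(3): at (3,-6), heading S
[2] after straight(3): at (3,-9), heading S
[3] after arc(right, 4): at (-1,-13), heading W
no rival 3-sequence matches.

straight(3), straight(3), arc(right, 4)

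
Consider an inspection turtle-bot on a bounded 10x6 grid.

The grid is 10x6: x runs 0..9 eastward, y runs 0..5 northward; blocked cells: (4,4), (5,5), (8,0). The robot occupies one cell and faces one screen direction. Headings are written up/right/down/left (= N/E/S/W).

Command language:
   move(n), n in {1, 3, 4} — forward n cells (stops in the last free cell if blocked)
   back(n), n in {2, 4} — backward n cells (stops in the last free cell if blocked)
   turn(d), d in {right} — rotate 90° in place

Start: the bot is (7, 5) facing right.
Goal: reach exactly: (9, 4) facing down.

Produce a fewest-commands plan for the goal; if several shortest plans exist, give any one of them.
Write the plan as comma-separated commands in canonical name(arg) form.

move(3), turn(right), move(1)

t0: (7, 5) facing right
step 1 (move(3)): (9, 5) facing right
step 2 (turn(right)): (9, 5) facing down
step 3 (move(1)): (9, 4) facing down
no 2-step plan works, so 3 is optimal.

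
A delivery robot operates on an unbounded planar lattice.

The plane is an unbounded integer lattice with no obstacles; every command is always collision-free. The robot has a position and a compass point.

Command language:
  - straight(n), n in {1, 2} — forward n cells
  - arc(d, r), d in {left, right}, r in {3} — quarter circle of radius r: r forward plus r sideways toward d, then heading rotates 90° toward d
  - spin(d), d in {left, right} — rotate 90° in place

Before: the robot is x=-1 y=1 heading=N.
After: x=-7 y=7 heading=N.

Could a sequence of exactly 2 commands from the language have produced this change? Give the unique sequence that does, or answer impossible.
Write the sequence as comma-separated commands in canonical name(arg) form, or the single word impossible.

key: running arc(right, 3) before arc(left, 3) would end elsewhere — order is forced
begin: x=-1 y=1 heading=N
t=1 arc(left, 3) ⇒ x=-4 y=4 heading=W
t=2 arc(right, 3) ⇒ x=-7 y=7 heading=N
no rival 2-sequence matches.

arc(left, 3), arc(right, 3)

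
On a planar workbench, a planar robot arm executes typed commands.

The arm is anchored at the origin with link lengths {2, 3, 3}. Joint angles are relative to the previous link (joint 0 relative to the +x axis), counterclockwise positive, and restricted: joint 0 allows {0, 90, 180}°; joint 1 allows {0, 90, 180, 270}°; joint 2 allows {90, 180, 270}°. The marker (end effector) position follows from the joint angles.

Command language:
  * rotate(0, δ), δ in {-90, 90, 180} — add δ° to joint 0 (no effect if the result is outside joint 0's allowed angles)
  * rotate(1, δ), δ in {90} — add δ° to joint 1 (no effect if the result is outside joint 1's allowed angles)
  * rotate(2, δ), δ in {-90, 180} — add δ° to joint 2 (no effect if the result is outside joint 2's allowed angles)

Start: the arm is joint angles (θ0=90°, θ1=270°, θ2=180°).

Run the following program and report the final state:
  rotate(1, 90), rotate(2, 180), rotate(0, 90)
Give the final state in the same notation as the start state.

joint angles (θ0=180°, θ1=0°, θ2=180°)

begin: joint angles (θ0=90°, θ1=270°, θ2=180°)
[1] after rotate(1, 90): joint angles (θ0=90°, θ1=0°, θ2=180°)
[2] after rotate(2, 180): joint angles (θ0=90°, θ1=0°, θ2=180°)
[3] after rotate(0, 90): joint angles (θ0=180°, θ1=0°, θ2=180°)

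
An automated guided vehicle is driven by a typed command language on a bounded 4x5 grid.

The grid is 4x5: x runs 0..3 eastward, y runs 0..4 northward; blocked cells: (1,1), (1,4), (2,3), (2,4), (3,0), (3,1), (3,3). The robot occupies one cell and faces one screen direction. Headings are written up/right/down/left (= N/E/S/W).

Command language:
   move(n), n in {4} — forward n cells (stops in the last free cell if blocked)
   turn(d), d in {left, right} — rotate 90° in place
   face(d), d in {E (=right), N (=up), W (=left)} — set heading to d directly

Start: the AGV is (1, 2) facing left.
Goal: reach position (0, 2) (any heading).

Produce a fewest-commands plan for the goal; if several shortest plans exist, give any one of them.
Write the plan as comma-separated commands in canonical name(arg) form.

begin: (1, 2) facing left
step 1 (move(4)): (0, 2) facing left
shorter routes all fall short; 1 is best.

move(4)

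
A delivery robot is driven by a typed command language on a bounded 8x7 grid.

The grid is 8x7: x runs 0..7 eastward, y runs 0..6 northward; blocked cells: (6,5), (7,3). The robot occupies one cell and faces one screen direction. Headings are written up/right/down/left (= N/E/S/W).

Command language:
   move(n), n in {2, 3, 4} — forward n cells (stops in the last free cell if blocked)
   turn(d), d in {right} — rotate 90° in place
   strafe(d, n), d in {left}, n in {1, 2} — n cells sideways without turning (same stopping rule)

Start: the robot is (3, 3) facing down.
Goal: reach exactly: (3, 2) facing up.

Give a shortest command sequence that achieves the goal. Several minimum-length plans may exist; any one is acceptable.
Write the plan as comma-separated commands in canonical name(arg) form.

start: (3, 3) facing down
t=1 turn(right) ⇒ (3, 3) facing left
t=2 strafe(left, 1) ⇒ (3, 2) facing left
t=3 turn(right) ⇒ (3, 2) facing up
no 2-step plan works, so 3 is optimal.

turn(right), strafe(left, 1), turn(right)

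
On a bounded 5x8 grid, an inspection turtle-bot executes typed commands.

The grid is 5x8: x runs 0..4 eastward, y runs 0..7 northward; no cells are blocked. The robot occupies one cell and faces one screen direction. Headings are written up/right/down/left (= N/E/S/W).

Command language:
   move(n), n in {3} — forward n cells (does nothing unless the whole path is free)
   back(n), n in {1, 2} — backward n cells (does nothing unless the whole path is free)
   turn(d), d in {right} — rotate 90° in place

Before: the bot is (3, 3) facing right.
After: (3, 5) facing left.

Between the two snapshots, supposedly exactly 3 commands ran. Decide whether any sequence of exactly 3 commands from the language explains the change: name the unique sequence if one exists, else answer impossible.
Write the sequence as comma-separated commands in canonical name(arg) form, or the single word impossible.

turn(right), back(2), turn(right)

key: cell and facing (now W) both changed — the 3 commands mix motion and turning
from: (3, 3) facing right
step 1 (turn(right)): (3, 3) facing down
step 2 (back(2)): (3, 5) facing down
step 3 (turn(right)): (3, 5) facing left
all 64 alternatives checked — unique.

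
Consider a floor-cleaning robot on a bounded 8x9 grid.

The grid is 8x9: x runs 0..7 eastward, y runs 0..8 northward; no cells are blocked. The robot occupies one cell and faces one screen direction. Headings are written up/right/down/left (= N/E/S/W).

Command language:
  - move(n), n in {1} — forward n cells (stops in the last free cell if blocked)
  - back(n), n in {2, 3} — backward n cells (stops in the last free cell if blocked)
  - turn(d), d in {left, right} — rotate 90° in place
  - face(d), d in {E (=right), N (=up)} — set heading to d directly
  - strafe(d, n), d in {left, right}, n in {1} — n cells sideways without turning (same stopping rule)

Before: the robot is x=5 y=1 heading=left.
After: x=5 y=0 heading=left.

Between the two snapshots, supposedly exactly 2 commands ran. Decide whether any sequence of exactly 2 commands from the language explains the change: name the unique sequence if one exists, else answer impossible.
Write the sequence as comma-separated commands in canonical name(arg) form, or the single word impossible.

key: heading stays W — no command in the sequence turns
start: x=5 y=1 heading=left
t=1 strafe(left, 1) ⇒ x=5 y=0 heading=left
t=2 strafe(left, 1) ⇒ x=5 y=0 heading=left
uniquely the one of 81 2-step routes that fits.

strafe(left, 1), strafe(left, 1)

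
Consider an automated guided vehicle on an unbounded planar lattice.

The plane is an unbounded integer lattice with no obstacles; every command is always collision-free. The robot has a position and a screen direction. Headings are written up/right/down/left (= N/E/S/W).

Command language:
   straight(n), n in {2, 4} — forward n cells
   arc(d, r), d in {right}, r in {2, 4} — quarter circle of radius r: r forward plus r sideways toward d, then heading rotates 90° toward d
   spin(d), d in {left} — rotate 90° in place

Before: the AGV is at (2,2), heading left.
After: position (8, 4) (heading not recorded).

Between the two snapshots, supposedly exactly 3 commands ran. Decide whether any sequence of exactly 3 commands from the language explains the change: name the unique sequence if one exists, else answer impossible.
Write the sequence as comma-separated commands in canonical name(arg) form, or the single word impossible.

key: running arc(right, 4) before arc(right, 2) would end elsewhere — order is forced
start: at (2,2), heading left
t=1 arc(right, 2) ⇒ at (0,4), heading up
t=2 arc(right, 4) ⇒ at (4,8), heading right
t=3 arc(right, 4) ⇒ at (8,4), heading down
no rival 3-sequence matches.

arc(right, 2), arc(right, 4), arc(right, 4)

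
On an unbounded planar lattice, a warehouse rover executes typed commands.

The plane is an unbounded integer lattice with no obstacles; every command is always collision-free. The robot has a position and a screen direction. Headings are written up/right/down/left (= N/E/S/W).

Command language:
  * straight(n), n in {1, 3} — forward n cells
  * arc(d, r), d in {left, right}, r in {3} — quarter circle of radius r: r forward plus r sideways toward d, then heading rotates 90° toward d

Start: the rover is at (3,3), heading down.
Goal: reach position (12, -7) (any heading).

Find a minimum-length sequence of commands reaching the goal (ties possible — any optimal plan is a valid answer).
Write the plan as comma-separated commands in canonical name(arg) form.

straight(1), arc(left, 3), arc(right, 3), arc(left, 3)

begin: at (3,3), heading down
t=1 straight(1) ⇒ at (3,2), heading down
t=2 arc(left, 3) ⇒ at (6,-1), heading right
t=3 arc(right, 3) ⇒ at (9,-4), heading down
t=4 arc(left, 3) ⇒ at (12,-7), heading right
minimal: 4 command(s), checked below 4.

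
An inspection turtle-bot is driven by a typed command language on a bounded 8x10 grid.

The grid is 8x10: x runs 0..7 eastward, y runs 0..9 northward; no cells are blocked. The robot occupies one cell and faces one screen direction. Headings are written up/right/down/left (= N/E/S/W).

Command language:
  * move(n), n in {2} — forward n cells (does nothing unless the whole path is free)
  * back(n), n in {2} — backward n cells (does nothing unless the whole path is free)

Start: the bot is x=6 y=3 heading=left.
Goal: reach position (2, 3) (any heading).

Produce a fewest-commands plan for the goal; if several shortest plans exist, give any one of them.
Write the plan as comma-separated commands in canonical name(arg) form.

begin: x=6 y=3 heading=left
step 1 (move(2)): x=4 y=3 heading=left
step 2 (move(2)): x=2 y=3 heading=left
nothing shorter than 2 reaches the goal.

move(2), move(2)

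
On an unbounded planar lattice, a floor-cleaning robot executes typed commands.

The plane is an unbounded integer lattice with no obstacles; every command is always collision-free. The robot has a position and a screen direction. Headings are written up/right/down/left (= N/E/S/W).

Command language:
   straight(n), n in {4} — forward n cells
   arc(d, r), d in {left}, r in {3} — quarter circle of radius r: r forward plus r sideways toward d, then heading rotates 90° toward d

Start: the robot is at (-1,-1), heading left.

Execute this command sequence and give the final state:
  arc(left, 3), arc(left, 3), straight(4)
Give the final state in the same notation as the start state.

at (3,-7), heading right

begin: at (-1,-1), heading left
t=1 arc(left, 3) ⇒ at (-4,-4), heading down
t=2 arc(left, 3) ⇒ at (-1,-7), heading right
t=3 straight(4) ⇒ at (3,-7), heading right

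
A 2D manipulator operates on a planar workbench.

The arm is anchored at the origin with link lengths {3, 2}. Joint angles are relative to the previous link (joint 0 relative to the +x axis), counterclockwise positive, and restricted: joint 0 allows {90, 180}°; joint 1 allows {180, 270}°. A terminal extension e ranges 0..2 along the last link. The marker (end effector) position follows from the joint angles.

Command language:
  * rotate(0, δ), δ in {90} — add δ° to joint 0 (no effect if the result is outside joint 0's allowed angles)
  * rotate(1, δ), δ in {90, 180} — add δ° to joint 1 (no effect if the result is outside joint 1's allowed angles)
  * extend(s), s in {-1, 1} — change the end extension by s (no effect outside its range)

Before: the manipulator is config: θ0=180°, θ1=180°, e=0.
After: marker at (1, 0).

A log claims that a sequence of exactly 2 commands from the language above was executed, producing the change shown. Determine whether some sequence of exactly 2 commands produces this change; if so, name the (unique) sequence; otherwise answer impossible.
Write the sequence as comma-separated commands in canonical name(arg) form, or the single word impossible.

extend(1), extend(1)

begin: config: θ0=180°, θ1=180°, e=0
step 1 (extend(1)): config: θ0=180°, θ1=180°, e=1
step 2 (extend(1)): config: θ0=180°, θ1=180°, e=2
all 25 alternatives checked — unique.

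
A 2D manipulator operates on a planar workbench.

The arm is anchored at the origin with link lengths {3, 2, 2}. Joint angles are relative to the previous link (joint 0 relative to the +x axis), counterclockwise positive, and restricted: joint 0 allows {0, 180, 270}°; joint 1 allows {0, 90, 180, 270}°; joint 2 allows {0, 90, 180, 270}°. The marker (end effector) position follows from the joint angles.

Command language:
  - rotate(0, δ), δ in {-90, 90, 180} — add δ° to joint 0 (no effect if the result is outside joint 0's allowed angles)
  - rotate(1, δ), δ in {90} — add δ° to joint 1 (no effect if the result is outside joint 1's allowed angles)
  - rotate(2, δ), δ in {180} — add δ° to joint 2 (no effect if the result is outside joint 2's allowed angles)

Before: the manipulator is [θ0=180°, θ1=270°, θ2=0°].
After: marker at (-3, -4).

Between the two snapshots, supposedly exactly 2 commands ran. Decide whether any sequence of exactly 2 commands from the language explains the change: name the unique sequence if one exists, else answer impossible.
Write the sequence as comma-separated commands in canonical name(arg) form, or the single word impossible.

start: [θ0=180°, θ1=270°, θ2=0°]
step 1 (rotate(1, 90)): [θ0=180°, θ1=0°, θ2=0°]
step 2 (rotate(1, 90)): [θ0=180°, θ1=90°, θ2=0°]
all 25 alternatives checked — unique.

rotate(1, 90), rotate(1, 90)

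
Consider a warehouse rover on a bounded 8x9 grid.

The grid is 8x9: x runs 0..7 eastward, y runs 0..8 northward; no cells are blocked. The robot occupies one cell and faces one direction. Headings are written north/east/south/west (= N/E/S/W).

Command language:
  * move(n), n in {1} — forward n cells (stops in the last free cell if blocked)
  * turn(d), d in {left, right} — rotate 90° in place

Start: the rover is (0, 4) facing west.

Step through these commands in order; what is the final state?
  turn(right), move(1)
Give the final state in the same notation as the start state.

begin: (0, 4) facing west
step 1 (turn(right)): (0, 4) facing north
step 2 (move(1)): (0, 5) facing north

(0, 5) facing north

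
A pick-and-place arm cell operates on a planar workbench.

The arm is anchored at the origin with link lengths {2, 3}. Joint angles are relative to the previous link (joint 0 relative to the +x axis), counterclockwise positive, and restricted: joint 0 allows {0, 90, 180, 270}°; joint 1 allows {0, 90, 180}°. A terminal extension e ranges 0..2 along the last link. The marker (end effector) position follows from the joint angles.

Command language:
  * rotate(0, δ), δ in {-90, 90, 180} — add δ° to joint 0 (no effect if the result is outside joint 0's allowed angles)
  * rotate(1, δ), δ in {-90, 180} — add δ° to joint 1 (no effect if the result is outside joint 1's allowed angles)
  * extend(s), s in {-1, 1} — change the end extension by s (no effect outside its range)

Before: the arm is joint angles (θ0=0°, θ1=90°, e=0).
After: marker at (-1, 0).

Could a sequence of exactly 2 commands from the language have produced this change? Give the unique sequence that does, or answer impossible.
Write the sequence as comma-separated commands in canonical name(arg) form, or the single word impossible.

rotate(1, -90), rotate(1, 180)

key: running rotate(1, 180) before rotate(1, -90) would end elsewhere — order is forced
begin: joint angles (θ0=0°, θ1=90°, e=0)
[1] after rotate(1, -90): joint angles (θ0=0°, θ1=0°, e=0)
[2] after rotate(1, 180): joint angles (θ0=0°, θ1=180°, e=0)
no other 2-command option fits: unique.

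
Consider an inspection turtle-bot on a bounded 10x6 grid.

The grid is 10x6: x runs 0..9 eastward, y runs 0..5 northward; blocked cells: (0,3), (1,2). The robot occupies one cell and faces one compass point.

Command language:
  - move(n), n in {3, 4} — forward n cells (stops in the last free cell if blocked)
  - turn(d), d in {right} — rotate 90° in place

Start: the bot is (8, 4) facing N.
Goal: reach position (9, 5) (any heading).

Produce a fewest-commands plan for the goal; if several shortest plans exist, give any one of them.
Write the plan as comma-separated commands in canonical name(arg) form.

move(4), turn(right), move(4)

from: (8, 4) facing N
step 1 (move(4)): (8, 5) facing N
step 2 (turn(right)): (8, 5) facing E
step 3 (move(4)): (9, 5) facing E
nothing shorter than 3 reaches the goal.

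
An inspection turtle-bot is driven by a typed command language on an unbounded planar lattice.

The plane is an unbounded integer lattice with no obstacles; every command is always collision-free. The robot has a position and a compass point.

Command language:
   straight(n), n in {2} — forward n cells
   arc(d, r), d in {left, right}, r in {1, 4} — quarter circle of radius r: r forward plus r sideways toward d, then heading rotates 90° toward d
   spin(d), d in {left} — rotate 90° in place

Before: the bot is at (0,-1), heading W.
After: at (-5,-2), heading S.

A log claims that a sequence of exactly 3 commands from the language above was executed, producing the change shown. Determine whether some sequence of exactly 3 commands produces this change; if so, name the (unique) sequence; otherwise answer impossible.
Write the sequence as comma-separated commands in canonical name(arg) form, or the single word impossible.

key: position moved to (-5,-2) AND the heading swung to S — translation plus rotation needed
start: at (0,-1), heading W
[1] after straight(2): at (-2,-1), heading W
[2] after straight(2): at (-4,-1), heading W
[3] after arc(left, 1): at (-5,-2), heading S
no rival 3-sequence matches.

straight(2), straight(2), arc(left, 1)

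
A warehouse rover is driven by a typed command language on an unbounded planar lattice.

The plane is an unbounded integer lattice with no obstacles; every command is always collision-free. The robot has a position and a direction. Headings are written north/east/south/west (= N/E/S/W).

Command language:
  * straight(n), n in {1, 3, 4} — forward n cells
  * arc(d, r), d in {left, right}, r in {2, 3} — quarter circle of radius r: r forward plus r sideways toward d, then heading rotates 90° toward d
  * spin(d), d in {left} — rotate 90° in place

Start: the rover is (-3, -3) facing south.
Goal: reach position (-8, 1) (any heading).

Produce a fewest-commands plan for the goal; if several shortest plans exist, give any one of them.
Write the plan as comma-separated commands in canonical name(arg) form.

begin: (-3, -3) facing south
step 1 (arc(right, 2)): (-5, -5) facing west
step 2 (arc(right, 3)): (-8, -2) facing north
step 3 (straight(3)): (-8, 1) facing north
nothing shorter than 3 reaches the goal.

arc(right, 2), arc(right, 3), straight(3)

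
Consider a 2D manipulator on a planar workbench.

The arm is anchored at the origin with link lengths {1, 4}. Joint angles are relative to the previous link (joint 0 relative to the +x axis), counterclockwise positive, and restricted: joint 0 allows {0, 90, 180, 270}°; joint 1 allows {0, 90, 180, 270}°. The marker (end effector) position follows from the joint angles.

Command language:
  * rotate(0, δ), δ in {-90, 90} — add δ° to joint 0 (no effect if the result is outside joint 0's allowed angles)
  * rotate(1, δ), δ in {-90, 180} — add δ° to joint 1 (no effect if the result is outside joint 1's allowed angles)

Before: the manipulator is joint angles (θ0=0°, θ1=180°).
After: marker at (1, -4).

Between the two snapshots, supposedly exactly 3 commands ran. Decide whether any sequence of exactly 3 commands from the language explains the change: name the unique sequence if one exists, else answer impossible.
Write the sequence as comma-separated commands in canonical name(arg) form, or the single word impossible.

rotate(1, -90), rotate(1, -90), rotate(1, -90)

initial: joint angles (θ0=0°, θ1=180°)
[1] after rotate(1, -90): joint angles (θ0=0°, θ1=90°)
[2] after rotate(1, -90): joint angles (θ0=0°, θ1=0°)
[3] after rotate(1, -90): joint angles (θ0=0°, θ1=270°)
no other 3-command option fits: unique.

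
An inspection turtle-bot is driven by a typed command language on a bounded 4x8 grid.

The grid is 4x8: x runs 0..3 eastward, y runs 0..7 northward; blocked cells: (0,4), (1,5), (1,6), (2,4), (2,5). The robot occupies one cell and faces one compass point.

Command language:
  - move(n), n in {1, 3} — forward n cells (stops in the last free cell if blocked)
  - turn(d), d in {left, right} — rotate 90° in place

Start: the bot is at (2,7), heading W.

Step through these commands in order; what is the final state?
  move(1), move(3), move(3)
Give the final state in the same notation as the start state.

at (0,7), heading W

begin: at (2,7), heading W
step 1 (move(1)): at (1,7), heading W
step 2 (move(3)): at (0,7), heading W
step 3 (move(3)): at (0,7), heading W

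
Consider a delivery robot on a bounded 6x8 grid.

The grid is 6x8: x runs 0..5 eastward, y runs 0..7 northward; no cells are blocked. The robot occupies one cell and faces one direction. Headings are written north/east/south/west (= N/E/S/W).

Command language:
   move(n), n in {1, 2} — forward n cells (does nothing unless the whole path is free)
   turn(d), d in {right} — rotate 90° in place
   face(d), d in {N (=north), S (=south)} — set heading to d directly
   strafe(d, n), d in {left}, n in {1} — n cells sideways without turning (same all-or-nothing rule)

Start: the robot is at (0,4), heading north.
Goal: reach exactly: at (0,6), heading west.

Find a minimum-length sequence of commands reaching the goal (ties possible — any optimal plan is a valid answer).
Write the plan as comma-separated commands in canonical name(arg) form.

move(2), face(S), turn(right)

start: at (0,4), heading north
[1] after move(2): at (0,6), heading north
[2] after face(S): at (0,6), heading south
[3] after turn(right): at (0,6), heading west
no 2-step plan works, so 3 is optimal.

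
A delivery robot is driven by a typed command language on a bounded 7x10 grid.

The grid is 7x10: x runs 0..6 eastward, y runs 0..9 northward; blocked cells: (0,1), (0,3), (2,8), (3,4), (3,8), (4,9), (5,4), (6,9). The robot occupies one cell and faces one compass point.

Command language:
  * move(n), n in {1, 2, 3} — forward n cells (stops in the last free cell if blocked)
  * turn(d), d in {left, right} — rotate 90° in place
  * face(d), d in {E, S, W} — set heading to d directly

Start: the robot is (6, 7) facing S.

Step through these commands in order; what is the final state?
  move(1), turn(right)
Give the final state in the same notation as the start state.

(6, 6) facing W

start: (6, 7) facing S
1. move(1) → (6, 6) facing S
2. turn(right) → (6, 6) facing W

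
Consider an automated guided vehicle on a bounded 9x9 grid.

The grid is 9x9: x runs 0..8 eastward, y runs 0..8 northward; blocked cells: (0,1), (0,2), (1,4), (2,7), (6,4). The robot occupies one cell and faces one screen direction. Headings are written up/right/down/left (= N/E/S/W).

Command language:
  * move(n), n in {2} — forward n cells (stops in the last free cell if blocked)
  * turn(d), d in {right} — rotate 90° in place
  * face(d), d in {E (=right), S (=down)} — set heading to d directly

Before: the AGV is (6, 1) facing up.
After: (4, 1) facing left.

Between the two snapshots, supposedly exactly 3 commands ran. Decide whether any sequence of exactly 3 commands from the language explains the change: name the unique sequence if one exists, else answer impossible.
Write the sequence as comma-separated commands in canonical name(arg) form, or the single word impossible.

face(S), turn(right), move(2)

key: running move(2) before face(S) would end elsewhere — order is forced
initial: (6, 1) facing up
1. face(S) → (6, 1) facing down
2. turn(right) → (6, 1) facing left
3. move(2) → (4, 1) facing left
uniquely the one of 64 3-step routes that fits.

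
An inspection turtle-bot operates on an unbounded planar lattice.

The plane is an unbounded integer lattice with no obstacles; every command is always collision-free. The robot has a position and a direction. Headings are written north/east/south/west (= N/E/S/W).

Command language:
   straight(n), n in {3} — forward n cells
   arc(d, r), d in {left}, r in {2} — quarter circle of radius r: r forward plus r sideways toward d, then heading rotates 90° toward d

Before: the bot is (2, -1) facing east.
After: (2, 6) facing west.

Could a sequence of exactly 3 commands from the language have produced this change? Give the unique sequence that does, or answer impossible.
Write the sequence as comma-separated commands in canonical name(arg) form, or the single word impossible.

arc(left, 2), straight(3), arc(left, 2)

key: cell and facing (now W) both changed — the 3 commands mix motion and turning
begin: (2, -1) facing east
t=1 arc(left, 2) ⇒ (4, 1) facing north
t=2 straight(3) ⇒ (4, 4) facing north
t=3 arc(left, 2) ⇒ (2, 6) facing west
all 8 alternatives checked — unique.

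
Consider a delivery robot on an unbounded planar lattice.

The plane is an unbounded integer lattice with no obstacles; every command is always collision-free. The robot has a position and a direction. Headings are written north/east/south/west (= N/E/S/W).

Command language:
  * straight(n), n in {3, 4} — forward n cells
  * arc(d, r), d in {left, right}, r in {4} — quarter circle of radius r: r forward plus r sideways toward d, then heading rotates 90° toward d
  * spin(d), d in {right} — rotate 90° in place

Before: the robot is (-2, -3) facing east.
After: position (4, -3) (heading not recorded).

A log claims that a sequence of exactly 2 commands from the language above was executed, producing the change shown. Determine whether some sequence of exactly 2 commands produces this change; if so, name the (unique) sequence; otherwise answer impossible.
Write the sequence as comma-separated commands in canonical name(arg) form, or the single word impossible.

t0: (-2, -3) facing east
t=1 straight(3) ⇒ (1, -3) facing east
t=2 straight(3) ⇒ (4, -3) facing east
uniquely the one of 25 2-step routes that fits.

straight(3), straight(3)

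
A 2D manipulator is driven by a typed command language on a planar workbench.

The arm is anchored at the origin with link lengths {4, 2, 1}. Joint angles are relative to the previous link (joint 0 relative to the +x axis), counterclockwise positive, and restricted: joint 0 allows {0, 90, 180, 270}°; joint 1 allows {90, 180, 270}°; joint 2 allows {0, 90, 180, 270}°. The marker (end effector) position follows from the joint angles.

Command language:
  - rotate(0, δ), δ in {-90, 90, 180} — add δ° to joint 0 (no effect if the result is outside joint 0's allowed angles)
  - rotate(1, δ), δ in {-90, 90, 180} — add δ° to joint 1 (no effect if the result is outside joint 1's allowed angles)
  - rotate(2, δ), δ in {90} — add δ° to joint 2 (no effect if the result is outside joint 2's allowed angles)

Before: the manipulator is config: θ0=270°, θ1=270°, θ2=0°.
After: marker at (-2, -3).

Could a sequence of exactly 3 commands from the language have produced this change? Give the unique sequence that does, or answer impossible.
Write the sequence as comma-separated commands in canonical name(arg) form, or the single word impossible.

from: config: θ0=270°, θ1=270°, θ2=0°
step 1 (rotate(2, 90)): config: θ0=270°, θ1=270°, θ2=90°
step 2 (rotate(2, 90)): config: θ0=270°, θ1=270°, θ2=180°
step 3 (rotate(2, 90)): config: θ0=270°, θ1=270°, θ2=270°
uniquely the one of 343 3-step routes that fits.

rotate(2, 90), rotate(2, 90), rotate(2, 90)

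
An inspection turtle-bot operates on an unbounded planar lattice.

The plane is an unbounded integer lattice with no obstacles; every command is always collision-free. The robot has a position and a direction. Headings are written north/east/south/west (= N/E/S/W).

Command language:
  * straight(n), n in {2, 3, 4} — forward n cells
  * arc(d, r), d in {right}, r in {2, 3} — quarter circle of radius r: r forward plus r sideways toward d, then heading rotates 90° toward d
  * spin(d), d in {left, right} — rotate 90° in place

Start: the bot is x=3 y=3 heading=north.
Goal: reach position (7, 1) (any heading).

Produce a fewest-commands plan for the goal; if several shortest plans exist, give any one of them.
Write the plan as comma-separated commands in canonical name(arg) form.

start: x=3 y=3 heading=north
1. arc(right, 3) → x=6 y=6 heading=east
2. arc(right, 3) → x=9 y=3 heading=south
3. arc(right, 2) → x=7 y=1 heading=west
shorter routes all fall short; 3 is best.

arc(right, 3), arc(right, 3), arc(right, 2)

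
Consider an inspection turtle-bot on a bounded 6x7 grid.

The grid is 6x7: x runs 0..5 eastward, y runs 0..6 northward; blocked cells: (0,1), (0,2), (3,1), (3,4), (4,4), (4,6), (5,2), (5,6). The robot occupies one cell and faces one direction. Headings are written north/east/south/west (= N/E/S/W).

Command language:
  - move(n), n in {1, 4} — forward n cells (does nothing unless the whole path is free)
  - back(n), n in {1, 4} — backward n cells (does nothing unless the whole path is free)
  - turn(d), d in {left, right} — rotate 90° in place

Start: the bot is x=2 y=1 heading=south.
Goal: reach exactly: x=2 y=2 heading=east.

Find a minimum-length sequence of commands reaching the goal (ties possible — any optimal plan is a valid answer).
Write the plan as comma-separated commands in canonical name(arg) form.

begin: x=2 y=1 heading=south
1. back(1) → x=2 y=2 heading=south
2. turn(left) → x=2 y=2 heading=east
minimal: 2 command(s), checked below 2.

back(1), turn(left)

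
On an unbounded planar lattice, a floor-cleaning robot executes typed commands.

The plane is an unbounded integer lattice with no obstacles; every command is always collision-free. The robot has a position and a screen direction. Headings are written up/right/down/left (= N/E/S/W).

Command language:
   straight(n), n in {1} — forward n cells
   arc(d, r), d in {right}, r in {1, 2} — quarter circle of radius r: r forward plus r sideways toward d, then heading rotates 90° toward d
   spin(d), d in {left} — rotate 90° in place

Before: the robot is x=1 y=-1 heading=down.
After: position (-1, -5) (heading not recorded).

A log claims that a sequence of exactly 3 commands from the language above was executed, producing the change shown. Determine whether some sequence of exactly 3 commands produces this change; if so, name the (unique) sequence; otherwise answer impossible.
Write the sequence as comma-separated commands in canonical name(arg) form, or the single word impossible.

key: running arc(right, 2) before straight(1) would end elsewhere — order is forced
initial: x=1 y=-1 heading=down
t=1 straight(1) ⇒ x=1 y=-2 heading=down
t=2 straight(1) ⇒ x=1 y=-3 heading=down
t=3 arc(right, 2) ⇒ x=-1 y=-5 heading=left
uniquely the one of 64 3-step routes that fits.

straight(1), straight(1), arc(right, 2)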